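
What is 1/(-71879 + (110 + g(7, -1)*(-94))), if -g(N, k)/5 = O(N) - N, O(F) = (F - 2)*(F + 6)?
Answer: -1/44509 ≈ -2.2467e-5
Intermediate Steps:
O(F) = (-2 + F)*(6 + F)
g(N, k) = 60 - 15*N - 5*N² (g(N, k) = -5*((-12 + N² + 4*N) - N) = -5*(-12 + N² + 3*N) = 60 - 15*N - 5*N²)
1/(-71879 + (110 + g(7, -1)*(-94))) = 1/(-71879 + (110 + (60 - 15*7 - 5*7²)*(-94))) = 1/(-71879 + (110 + (60 - 105 - 5*49)*(-94))) = 1/(-71879 + (110 + (60 - 105 - 245)*(-94))) = 1/(-71879 + (110 - 290*(-94))) = 1/(-71879 + (110 + 27260)) = 1/(-71879 + 27370) = 1/(-44509) = -1/44509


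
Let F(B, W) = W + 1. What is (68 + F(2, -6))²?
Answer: 3969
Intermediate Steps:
F(B, W) = 1 + W
(68 + F(2, -6))² = (68 + (1 - 6))² = (68 - 5)² = 63² = 3969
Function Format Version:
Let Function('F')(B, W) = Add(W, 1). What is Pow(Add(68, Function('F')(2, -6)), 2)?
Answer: 3969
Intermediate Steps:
Function('F')(B, W) = Add(1, W)
Pow(Add(68, Function('F')(2, -6)), 2) = Pow(Add(68, Add(1, -6)), 2) = Pow(Add(68, -5), 2) = Pow(63, 2) = 3969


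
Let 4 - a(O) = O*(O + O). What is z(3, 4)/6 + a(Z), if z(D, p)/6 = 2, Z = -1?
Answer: 4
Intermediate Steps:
z(D, p) = 12 (z(D, p) = 6*2 = 12)
a(O) = 4 - 2*O² (a(O) = 4 - O*(O + O) = 4 - O*2*O = 4 - 2*O²)
z(3, 4)/6 + a(Z) = 12/6 + (4 - 2*(-1)²) = (⅙)*12 + (4 - 2*1) = 2 + (4 - 2) = 2 + 2 = 4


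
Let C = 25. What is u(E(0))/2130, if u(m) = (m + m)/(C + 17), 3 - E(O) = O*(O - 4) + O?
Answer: 1/14910 ≈ 6.7069e-5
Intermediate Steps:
E(O) = 3 - O - O*(-4 + O) (E(O) = 3 - (O*(O - 4) + O) = 3 - (O*(-4 + O) + O) = 3 - (O + O*(-4 + O)) = 3 + (-O - O*(-4 + O)) = 3 - O - O*(-4 + O))
u(m) = m/21 (u(m) = (m + m)/(25 + 17) = (2*m)/42 = (2*m)*(1/42) = m/21)
u(E(0))/2130 = ((3 - 1*0² + 3*0)/21)/2130 = ((3 - 1*0 + 0)/21)*(1/2130) = ((3 + 0 + 0)/21)*(1/2130) = ((1/21)*3)*(1/2130) = (⅐)*(1/2130) = 1/14910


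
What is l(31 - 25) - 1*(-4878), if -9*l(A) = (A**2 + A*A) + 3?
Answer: 14609/3 ≈ 4869.7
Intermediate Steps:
l(A) = -1/3 - 2*A**2/9 (l(A) = -((A**2 + A*A) + 3)/9 = -((A**2 + A**2) + 3)/9 = -(2*A**2 + 3)/9 = -(3 + 2*A**2)/9 = -1/3 - 2*A**2/9)
l(31 - 25) - 1*(-4878) = (-1/3 - 2*(31 - 25)**2/9) - 1*(-4878) = (-1/3 - 2/9*6**2) + 4878 = (-1/3 - 2/9*36) + 4878 = (-1/3 - 8) + 4878 = -25/3 + 4878 = 14609/3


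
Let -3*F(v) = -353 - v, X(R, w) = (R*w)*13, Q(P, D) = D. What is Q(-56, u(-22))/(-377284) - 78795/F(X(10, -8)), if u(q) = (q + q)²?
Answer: 7431912359/21599509 ≈ 344.08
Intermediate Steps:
u(q) = 4*q² (u(q) = (2*q)² = 4*q²)
X(R, w) = 13*R*w
F(v) = 353/3 + v/3 (F(v) = -(-353 - v)/3 = 353/3 + v/3)
Q(-56, u(-22))/(-377284) - 78795/F(X(10, -8)) = (4*(-22)²)/(-377284) - 78795/(353/3 + (13*10*(-8))/3) = (4*484)*(-1/377284) - 78795/(353/3 + (⅓)*(-1040)) = 1936*(-1/377284) - 78795/(353/3 - 1040/3) = -484/94321 - 78795/(-229) = -484/94321 - 78795*(-1/229) = -484/94321 + 78795/229 = 7431912359/21599509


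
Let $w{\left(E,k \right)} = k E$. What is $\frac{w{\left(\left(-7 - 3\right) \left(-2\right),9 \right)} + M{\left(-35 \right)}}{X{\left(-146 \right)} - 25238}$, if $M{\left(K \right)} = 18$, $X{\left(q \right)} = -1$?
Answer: $- \frac{66}{8413} \approx -0.007845$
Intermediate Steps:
$w{\left(E,k \right)} = E k$
$\frac{w{\left(\left(-7 - 3\right) \left(-2\right),9 \right)} + M{\left(-35 \right)}}{X{\left(-146 \right)} - 25238} = \frac{\left(-7 - 3\right) \left(-2\right) 9 + 18}{-1 - 25238} = \frac{\left(-10\right) \left(-2\right) 9 + 18}{-25239} = \left(20 \cdot 9 + 18\right) \left(- \frac{1}{25239}\right) = \left(180 + 18\right) \left(- \frac{1}{25239}\right) = 198 \left(- \frac{1}{25239}\right) = - \frac{66}{8413}$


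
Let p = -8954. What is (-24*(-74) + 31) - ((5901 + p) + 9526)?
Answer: -4666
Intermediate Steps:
(-24*(-74) + 31) - ((5901 + p) + 9526) = (-24*(-74) + 31) - ((5901 - 8954) + 9526) = (1776 + 31) - (-3053 + 9526) = 1807 - 1*6473 = 1807 - 6473 = -4666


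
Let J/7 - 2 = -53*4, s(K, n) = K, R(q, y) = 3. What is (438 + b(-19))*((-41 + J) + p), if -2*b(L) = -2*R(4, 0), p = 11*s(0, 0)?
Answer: -666351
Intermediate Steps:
J = -1470 (J = 14 + 7*(-53*4) = 14 + 7*(-212) = 14 - 1484 = -1470)
p = 0 (p = 11*0 = 0)
b(L) = 3 (b(L) = -(-1)*3 = -1/2*(-6) = 3)
(438 + b(-19))*((-41 + J) + p) = (438 + 3)*((-41 - 1470) + 0) = 441*(-1511 + 0) = 441*(-1511) = -666351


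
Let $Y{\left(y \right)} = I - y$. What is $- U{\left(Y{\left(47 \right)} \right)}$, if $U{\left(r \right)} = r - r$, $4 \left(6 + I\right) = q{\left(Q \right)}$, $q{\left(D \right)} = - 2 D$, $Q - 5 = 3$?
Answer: $0$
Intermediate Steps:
$Q = 8$ ($Q = 5 + 3 = 8$)
$I = -10$ ($I = -6 + \frac{\left(-2\right) 8}{4} = -6 + \frac{1}{4} \left(-16\right) = -6 - 4 = -10$)
$Y{\left(y \right)} = -10 - y$
$U{\left(r \right)} = 0$
$- U{\left(Y{\left(47 \right)} \right)} = \left(-1\right) 0 = 0$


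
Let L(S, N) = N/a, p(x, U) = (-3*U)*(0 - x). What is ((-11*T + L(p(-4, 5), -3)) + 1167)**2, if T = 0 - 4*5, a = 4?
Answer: 30747025/16 ≈ 1.9217e+6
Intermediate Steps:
p(x, U) = 3*U*x (p(x, U) = (-3*U)*(-x) = 3*U*x)
L(S, N) = N/4
T = -20 (T = 0 - 20 = -20)
((-11*T + L(p(-4, 5), -3)) + 1167)**2 = ((-11*(-20) + (1/4)*(-3)) + 1167)**2 = ((220 - 3/4) + 1167)**2 = (877/4 + 1167)**2 = (5545/4)**2 = 30747025/16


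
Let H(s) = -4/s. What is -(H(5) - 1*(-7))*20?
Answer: -124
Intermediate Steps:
-(H(5) - 1*(-7))*20 = -(-4/5 - 1*(-7))*20 = -(-4*⅕ + 7)*20 = -(-⅘ + 7)*20 = -1*31/5*20 = -31/5*20 = -124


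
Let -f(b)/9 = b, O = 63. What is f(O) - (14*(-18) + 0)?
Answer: -315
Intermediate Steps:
f(b) = -9*b
f(O) - (14*(-18) + 0) = -9*63 - (14*(-18) + 0) = -567 - (-252 + 0) = -567 - 1*(-252) = -567 + 252 = -315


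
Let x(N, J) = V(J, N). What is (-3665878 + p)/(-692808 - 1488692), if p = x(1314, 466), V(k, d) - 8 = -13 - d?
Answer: 3667197/2181500 ≈ 1.6810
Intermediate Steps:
V(k, d) = -5 - d (V(k, d) = 8 + (-13 - d) = -5 - d)
x(N, J) = -5 - N
p = -1319 (p = -5 - 1*1314 = -5 - 1314 = -1319)
(-3665878 + p)/(-692808 - 1488692) = (-3665878 - 1319)/(-692808 - 1488692) = -3667197/(-2181500) = -3667197*(-1/2181500) = 3667197/2181500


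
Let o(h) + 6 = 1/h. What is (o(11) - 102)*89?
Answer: -105643/11 ≈ -9603.9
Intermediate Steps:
o(h) = -6 + 1/h
(o(11) - 102)*89 = ((-6 + 1/11) - 102)*89 = (-65/11 - 102)*89 = -1187/11*89 = -105643/11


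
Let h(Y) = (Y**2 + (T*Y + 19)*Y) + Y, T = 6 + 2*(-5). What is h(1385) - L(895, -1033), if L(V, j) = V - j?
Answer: -5728903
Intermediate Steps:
T = -4 (T = 6 - 10 = -4)
h(Y) = Y + Y**2 + Y*(19 - 4*Y) (h(Y) = (Y**2 + (-4*Y + 19)*Y) + Y = (Y**2 + (19 - 4*Y)*Y) + Y = (Y**2 + Y*(19 - 4*Y)) + Y = Y + Y**2 + Y*(19 - 4*Y))
h(1385) - L(895, -1033) = 1385*(20 - 3*1385) - (895 - 1*(-1033)) = 1385*(20 - 4155) - (895 + 1033) = 1385*(-4135) - 1*1928 = -5726975 - 1928 = -5728903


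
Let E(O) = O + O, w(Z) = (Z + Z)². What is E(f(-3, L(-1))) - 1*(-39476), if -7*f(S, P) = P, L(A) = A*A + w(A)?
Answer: 276322/7 ≈ 39475.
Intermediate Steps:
w(Z) = 4*Z² (w(Z) = (2*Z)² = 4*Z²)
L(A) = 5*A² (L(A) = A*A + 4*A² = A² + 4*A² = 5*A²)
f(S, P) = -P/7
E(O) = 2*O
E(f(-3, L(-1))) - 1*(-39476) = 2*(-5*(-1)²/7) - 1*(-39476) = 2*(-5/7) + 39476 = -10/7 + 39476 = 276322/7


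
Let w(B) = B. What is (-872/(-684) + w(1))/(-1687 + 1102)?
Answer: -389/100035 ≈ -0.0038886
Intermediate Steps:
(-872/(-684) + w(1))/(-1687 + 1102) = (-872/(-684) + 1)/(-1687 + 1102) = (-872*(-1/684) + 1)/(-585) = (218/171 + 1)*(-1/585) = (389/171)*(-1/585) = -389/100035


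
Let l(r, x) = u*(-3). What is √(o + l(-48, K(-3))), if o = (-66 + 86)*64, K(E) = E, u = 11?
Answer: √1247 ≈ 35.313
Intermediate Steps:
o = 1280 (o = 20*64 = 1280)
l(r, x) = -33 (l(r, x) = 11*(-3) = -33)
√(o + l(-48, K(-3))) = √(1280 - 33) = √1247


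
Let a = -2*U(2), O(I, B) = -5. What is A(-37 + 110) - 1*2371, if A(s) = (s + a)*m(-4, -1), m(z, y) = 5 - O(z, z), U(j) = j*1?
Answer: -1681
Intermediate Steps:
U(j) = j
m(z, y) = 10 (m(z, y) = 5 - 1*(-5) = 5 + 5 = 10)
a = -4 (a = -2*2 = -4)
A(s) = -40 + 10*s (A(s) = (s - 4)*10 = (-4 + s)*10 = -40 + 10*s)
A(-37 + 110) - 1*2371 = (-40 + 10*(-37 + 110)) - 1*2371 = (-40 + 10*73) - 2371 = (-40 + 730) - 2371 = 690 - 2371 = -1681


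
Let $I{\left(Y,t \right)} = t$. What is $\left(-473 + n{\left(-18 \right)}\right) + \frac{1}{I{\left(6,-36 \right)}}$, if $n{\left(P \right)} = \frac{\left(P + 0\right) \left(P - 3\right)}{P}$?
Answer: $- \frac{17785}{36} \approx -494.03$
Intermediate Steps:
$n{\left(P \right)} = -3 + P$ ($n{\left(P \right)} = \frac{P \left(-3 + P\right)}{P} = -3 + P$)
$\left(-473 + n{\left(-18 \right)}\right) + \frac{1}{I{\left(6,-36 \right)}} = \left(-473 - 21\right) + \frac{1}{-36} = \left(-473 - 21\right) - \frac{1}{36} = -494 - \frac{1}{36} = - \frac{17785}{36}$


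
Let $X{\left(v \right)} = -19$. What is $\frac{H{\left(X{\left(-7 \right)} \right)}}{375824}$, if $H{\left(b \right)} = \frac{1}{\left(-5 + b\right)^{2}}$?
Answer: $\frac{1}{216474624} \approx 4.6195 \cdot 10^{-9}$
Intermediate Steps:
$H{\left(b \right)} = \frac{1}{\left(-5 + b\right)^{2}}$
$\frac{H{\left(X{\left(-7 \right)} \right)}}{375824} = \frac{1}{\left(-5 - 19\right)^{2} \cdot 375824} = \frac{1}{576} \cdot \frac{1}{375824} = \frac{1}{216474624}$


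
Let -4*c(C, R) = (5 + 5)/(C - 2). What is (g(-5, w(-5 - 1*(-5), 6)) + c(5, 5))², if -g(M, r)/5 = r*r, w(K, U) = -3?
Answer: 75625/36 ≈ 2100.7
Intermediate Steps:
c(C, R) = -5/(2*(-2 + C)) (c(C, R) = -(5 + 5)/(4*(C - 2)) = -5/(2*(-2 + C)))
g(M, r) = -5*r² (g(M, r) = -5*r*r = -5*r²)
(g(-5, w(-5 - 1*(-5), 6)) + c(5, 5))² = (-5*(-3)² - 5/(-4 + 2*5))² = (-5*9 - 5/(-4 + 10))² = (-45 - 5/6)² = (-45 - 5*⅙)² = (-45 - ⅚)² = (-275/6)² = 75625/36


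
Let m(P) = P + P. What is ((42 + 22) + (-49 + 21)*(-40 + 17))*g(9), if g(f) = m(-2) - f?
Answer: -9204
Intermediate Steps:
m(P) = 2*P
g(f) = -4 - f (g(f) = 2*(-2) - f = -4 - f)
((42 + 22) + (-49 + 21)*(-40 + 17))*g(9) = ((42 + 22) + (-49 + 21)*(-40 + 17))*(-4 - 1*9) = (64 - 28*(-23))*(-4 - 9) = (64 + 644)*(-13) = 708*(-13) = -9204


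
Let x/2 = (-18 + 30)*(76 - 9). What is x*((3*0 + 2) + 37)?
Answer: 62712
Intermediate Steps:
x = 1608 (x = 2*((-18 + 30)*(76 - 9)) = 2*(12*67) = 2*804 = 1608)
x*((3*0 + 2) + 37) = 1608*((3*0 + 2) + 37) = 1608*((0 + 2) + 37) = 1608*(2 + 37) = 1608*39 = 62712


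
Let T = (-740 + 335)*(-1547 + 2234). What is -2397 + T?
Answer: -280632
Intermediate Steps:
T = -278235 (T = -405*687 = -278235)
-2397 + T = -2397 - 278235 = -280632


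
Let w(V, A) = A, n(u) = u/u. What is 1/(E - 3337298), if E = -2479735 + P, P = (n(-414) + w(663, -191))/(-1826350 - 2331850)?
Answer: -415820/2418838662041 ≈ -1.7191e-7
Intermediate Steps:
n(u) = 1
P = 19/415820 (P = (1 - 191)/(-1826350 - 2331850) = -190/(-4158200) = -190*(-1/4158200) = 19/415820 ≈ 4.5693e-5)
E = -1031123407681/415820 (E = -2479735 + 19/415820 = -1031123407681/415820 ≈ -2.4797e+6)
1/(E - 3337298) = 1/(-1031123407681/415820 - 3337298) = 1/(-2418838662041/415820) = -415820/2418838662041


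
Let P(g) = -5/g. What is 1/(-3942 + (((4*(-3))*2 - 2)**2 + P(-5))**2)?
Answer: 1/454387 ≈ 2.2008e-6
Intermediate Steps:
1/(-3942 + (((4*(-3))*2 - 2)**2 + P(-5))**2) = 1/(-3942 + (((4*(-3))*2 - 2)**2 - 5/(-5))**2) = 1/(-3942 + ((-12*2 - 2)**2 - 5*(-1/5))**2) = 1/(-3942 + ((-24 - 2)**2 + 1)**2) = 1/(-3942 + ((-26)**2 + 1)**2) = 1/(-3942 + (676 + 1)**2) = 1/(-3942 + 677**2) = 1/(-3942 + 458329) = 1/454387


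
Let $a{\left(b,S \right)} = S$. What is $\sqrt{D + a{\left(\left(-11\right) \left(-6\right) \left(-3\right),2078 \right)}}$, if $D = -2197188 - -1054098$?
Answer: $2 i \sqrt{285253} \approx 1068.2 i$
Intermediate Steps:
$D = -1143090$ ($D = -2197188 + 1054098 = -1143090$)
$\sqrt{D + a{\left(\left(-11\right) \left(-6\right) \left(-3\right),2078 \right)}} = \sqrt{-1143090 + 2078} = \sqrt{-1141012} = 2 i \sqrt{285253}$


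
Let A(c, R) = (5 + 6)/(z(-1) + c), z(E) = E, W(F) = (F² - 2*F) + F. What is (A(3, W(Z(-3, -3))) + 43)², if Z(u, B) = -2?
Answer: 9409/4 ≈ 2352.3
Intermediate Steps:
W(F) = F² - F
A(c, R) = 11/(-1 + c) (A(c, R) = (5 + 6)/(-1 + c) = 11/(-1 + c))
(A(3, W(Z(-3, -3))) + 43)² = (11/(-1 + 3) + 43)² = (11/2 + 43)² = (97/2)² = 9409/4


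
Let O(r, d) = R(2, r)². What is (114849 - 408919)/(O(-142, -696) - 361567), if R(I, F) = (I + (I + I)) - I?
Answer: 294070/361551 ≈ 0.81336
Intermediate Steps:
R(I, F) = 2*I (R(I, F) = (I + 2*I) - I = 3*I - I = 2*I)
O(r, d) = 16 (O(r, d) = (2*2)² = 4² = 16)
(114849 - 408919)/(O(-142, -696) - 361567) = (114849 - 408919)/(16 - 361567) = -294070/(-361551) = -294070*(-1/361551) = 294070/361551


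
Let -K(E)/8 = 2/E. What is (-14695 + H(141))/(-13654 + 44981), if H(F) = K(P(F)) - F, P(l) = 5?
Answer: -74196/156635 ≈ -0.47369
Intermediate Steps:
K(E) = -16/E
H(F) = -16/5 - F
(-14695 + H(141))/(-13654 + 44981) = (-14695 + (-16/5 - 1*141))/(-13654 + 44981) = (-14695 + (-16/5 - 141))/31327 = (-14695 - 721/5)*(1/31327) = -74196/5*1/31327 = -74196/156635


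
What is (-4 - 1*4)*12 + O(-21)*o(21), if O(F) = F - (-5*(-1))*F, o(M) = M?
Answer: 1668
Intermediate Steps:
O(F) = -4*F (O(F) = F - 5*F = -4*F)
(-4 - 1*4)*12 + O(-21)*o(21) = (-4 - 1*4)*12 - 4*(-21)*21 = (-4 - 4)*12 + 84*21 = -8*12 + 1764 = -96 + 1764 = 1668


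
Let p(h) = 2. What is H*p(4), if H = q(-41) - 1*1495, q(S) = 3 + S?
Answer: -3066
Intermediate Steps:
H = -1533 (H = (3 - 41) - 1*1495 = -38 - 1495 = -1533)
H*p(4) = -1533*2 = -3066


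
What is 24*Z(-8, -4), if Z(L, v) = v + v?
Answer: -192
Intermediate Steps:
Z(L, v) = 2*v
24*Z(-8, -4) = 24*(2*(-4)) = 24*(-8) = -192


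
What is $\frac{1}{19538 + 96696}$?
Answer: $\frac{1}{116234} \approx 8.6033 \cdot 10^{-6}$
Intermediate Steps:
$\frac{1}{19538 + 96696} = \frac{1}{116234}$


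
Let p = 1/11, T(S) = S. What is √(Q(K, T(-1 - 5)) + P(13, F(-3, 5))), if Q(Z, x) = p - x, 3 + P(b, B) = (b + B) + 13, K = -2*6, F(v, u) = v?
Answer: √3157/11 ≈ 5.1079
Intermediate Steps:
p = 1/11 ≈ 0.090909
K = -12
P(b, B) = 10 + B + b (P(b, B) = -3 + ((b + B) + 13) = -3 + ((B + b) + 13) = -3 + (13 + B + b) = 10 + B + b)
Q(Z, x) = 1/11 - x
√(Q(K, T(-1 - 5)) + P(13, F(-3, 5))) = √((1/11 - (-1 - 5)) + (10 - 3 + 13)) = √((1/11 - 1*(-6)) + 20) = √((1/11 + 6) + 20) = √(67/11 + 20) = √(287/11) = √3157/11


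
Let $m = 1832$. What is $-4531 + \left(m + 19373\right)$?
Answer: $16674$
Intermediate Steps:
$-4531 + \left(m + 19373\right) = -4531 + \left(1832 + 19373\right) = -4531 + 21205 = 16674$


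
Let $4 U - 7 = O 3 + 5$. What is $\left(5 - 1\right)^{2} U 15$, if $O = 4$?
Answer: $1440$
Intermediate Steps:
$U = 6$ ($U = \frac{7}{4} + \frac{4 \cdot 3 + 5}{4} = \frac{7}{4} + \frac{12 + 5}{4} = \frac{7}{4} + \frac{1}{4} \cdot 17 = \frac{7}{4} + \frac{17}{4} = 6$)
$\left(5 - 1\right)^{2} U 15 = \left(5 - 1\right)^{2} \cdot 6 \cdot 15 = 4^{2} \cdot 6 \cdot 15 = 16 \cdot 6 \cdot 15 = 96 \cdot 15 = 1440$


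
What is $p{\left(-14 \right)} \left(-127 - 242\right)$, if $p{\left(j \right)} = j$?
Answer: $5166$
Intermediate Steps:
$p{\left(-14 \right)} \left(-127 - 242\right) = - 14 \left(-127 - 242\right) = \left(-14\right) \left(-369\right) = 5166$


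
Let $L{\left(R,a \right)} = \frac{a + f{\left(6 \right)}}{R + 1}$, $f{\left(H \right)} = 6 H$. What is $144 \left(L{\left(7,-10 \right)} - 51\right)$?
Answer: $-6876$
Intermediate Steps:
$L{\left(R,a \right)} = \frac{36 + a}{1 + R}$ ($L{\left(R,a \right)} = \frac{a + 6 \cdot 6}{R + 1} = \frac{a + 36}{1 + R} = \frac{36 + a}{1 + R}$)
$144 \left(L{\left(7,-10 \right)} - 51\right) = 144 \left(\frac{36 - 10}{1 + 7} - 51\right) = 144 \left(\frac{1}{8} \cdot 26 - 51\right) = 144 \left(\frac{13}{4} - 51\right) = 144 \left(- \frac{191}{4}\right) = -6876$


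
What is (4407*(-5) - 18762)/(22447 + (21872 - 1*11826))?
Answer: -13599/10831 ≈ -1.2556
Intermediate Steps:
(4407*(-5) - 18762)/(22447 + (21872 - 1*11826)) = (-22035 - 18762)/(22447 + (21872 - 11826)) = -40797/(22447 + 10046) = -40797/32493 = -40797*1/32493 = -13599/10831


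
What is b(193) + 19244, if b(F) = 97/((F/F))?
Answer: 19341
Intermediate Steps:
b(F) = 97 (b(F) = 97/1 = 97*1 = 97)
b(193) + 19244 = 97 + 19244 = 19341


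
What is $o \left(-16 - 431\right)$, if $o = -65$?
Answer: $29055$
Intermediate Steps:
$o \left(-16 - 431\right) = - 65 \left(-16 - 431\right) = \left(-65\right) \left(-447\right) = 29055$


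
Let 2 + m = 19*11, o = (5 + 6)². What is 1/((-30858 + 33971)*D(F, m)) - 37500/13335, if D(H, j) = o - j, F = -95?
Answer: -669295889/238001302 ≈ -2.8122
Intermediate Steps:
o = 121 (o = 11² = 121)
m = 207 (m = -2 + 19*11 = -2 + 209 = 207)
D(H, j) = 121 - j
1/((-30858 + 33971)*D(F, m)) - 37500/13335 = 1/((-30858 + 33971)*(121 - 1*207)) - 37500/13335 = 1/(3113*(121 - 207)) - 37500*1/13335 = (1/3113)/(-86) - 2500/889 = (1/3113)*(-1/86) - 2500/889 = -1/267718 - 2500/889 = -669295889/238001302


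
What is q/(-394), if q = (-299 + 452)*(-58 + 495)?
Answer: -66861/394 ≈ -169.70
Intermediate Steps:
q = 66861 (q = 153*437 = 66861)
q/(-394) = 66861/(-394) = 66861*(-1/394) = -66861/394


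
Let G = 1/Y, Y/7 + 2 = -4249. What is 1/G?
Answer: -29757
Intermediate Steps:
Y = -29757 (Y = -14 + 7*(-4249) = -14 - 29743 = -29757)
G = -1/29757 (G = 1/(-29757) = -1/29757 ≈ -3.3606e-5)
1/G = 1/(-1/29757) = -29757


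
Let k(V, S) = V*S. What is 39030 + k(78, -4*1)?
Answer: 38718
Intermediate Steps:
k(V, S) = S*V
39030 + k(78, -4*1) = 39030 - 4*1*78 = 39030 - 4*78 = 39030 - 312 = 38718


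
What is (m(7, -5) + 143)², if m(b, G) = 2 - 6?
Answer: 19321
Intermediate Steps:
m(b, G) = -4
(m(7, -5) + 143)² = (-4 + 143)² = 139² = 19321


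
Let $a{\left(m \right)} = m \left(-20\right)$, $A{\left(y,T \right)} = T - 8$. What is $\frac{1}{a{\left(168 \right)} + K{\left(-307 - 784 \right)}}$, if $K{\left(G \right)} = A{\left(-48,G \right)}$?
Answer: $- \frac{1}{4459} \approx -0.00022427$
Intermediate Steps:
$A{\left(y,T \right)} = -8 + T$ ($A{\left(y,T \right)} = T - 8 = -8 + T$)
$K{\left(G \right)} = -8 + G$
$a{\left(m \right)} = - 20 m$
$\frac{1}{a{\left(168 \right)} + K{\left(-307 - 784 \right)}} = \frac{1}{\left(-20\right) 168 - 1099} = \frac{1}{-3360 - 1099} = \frac{1}{-4459} = - \frac{1}{4459}$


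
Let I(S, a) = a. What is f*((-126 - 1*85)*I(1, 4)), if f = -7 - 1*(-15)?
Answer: -6752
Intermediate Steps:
f = 8 (f = -7 + 15 = 8)
f*((-126 - 1*85)*I(1, 4)) = 8*((-126 - 1*85)*4) = 8*((-126 - 85)*4) = 8*(-211*4) = 8*(-844) = -6752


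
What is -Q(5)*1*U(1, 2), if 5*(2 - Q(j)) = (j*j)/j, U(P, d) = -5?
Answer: 5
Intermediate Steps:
Q(j) = 2 - j/5 (Q(j) = 2 - j*j/(5*j) = 2 - j**2/(5*j) = 2 - j/5)
-Q(5)*1*U(1, 2) = -(2 - 1/5*5)*1*(-5) = -(2 - 1)*1*(-5) = -1*1*(-5) = -(-5) = -1*(-5) = 5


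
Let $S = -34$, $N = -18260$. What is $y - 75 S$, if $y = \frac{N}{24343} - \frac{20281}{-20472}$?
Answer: $\frac{115537465133}{45304536} \approx 2550.2$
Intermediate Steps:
$y = \frac{10898333}{45304536}$ ($y = - \frac{18260}{24343} - \frac{20281}{-20472} = \left(-18260\right) \frac{1}{24343} - - \frac{20281}{20472} = - \frac{1660}{2213} + \frac{20281}{20472} = \frac{10898333}{45304536} \approx 0.24056$)
$y - 75 S = \frac{10898333}{45304536} - -2550 = \frac{10898333}{45304536} + 2550 = \frac{115537465133}{45304536}$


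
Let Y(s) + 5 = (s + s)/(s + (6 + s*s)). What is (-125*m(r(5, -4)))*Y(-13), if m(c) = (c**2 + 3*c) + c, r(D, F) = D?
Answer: 261250/9 ≈ 29028.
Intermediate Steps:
Y(s) = -5 + 2*s/(6 + s + s**2) (Y(s) = -5 + (s + s)/(s + (6 + s*s)) = -5 + (2*s)/(s + (6 + s**2)) = -5 + (2*s)/(6 + s + s**2) = -5 + 2*s/(6 + s + s**2))
m(c) = c**2 + 4*c
(-125*m(r(5, -4)))*Y(-13) = (-625*(4 + 5))*((-30 - 5*(-13)**2 - 3*(-13))/(6 - 13 + (-13)**2)) = (-625*9)*((-30 - 5*169 + 39)/(6 - 13 + 169)) = (-125*45)*((-30 - 845 + 39)/162) = -625*(-836)/18 = -5625*(-418/81) = 261250/9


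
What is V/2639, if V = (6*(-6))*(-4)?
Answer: 144/2639 ≈ 0.054566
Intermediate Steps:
V = 144 (V = -36*(-4) = 144)
V/2639 = 144/2639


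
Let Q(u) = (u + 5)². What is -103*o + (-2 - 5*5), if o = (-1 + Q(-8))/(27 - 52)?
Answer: 149/25 ≈ 5.9600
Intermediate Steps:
Q(u) = (5 + u)²
o = -8/25 (o = (-1 + (5 - 8)²)/(27 - 52) = (-1 + (-3)²)/(-25) = (-1 + 9)*(-1/25) = 8*(-1/25) = -8/25 ≈ -0.32000)
-103*o + (-2 - 5*5) = -103*(-8/25) + (-2 - 5*5) = 824/25 + (-2 - 25) = 824/25 - 27 = 149/25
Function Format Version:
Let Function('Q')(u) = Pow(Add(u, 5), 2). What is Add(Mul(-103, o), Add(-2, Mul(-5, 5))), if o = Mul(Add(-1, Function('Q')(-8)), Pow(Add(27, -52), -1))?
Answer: Rational(149, 25) ≈ 5.9600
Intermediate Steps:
Function('Q')(u) = Pow(Add(5, u), 2)
o = Rational(-8, 25) (o = Mul(Add(-1, Pow(Add(5, -8), 2)), Pow(Add(27, -52), -1)) = Mul(Add(-1, Pow(-3, 2)), Pow(-25, -1)) = Mul(Add(-1, 9), Rational(-1, 25)) = Mul(8, Rational(-1, 25)) = Rational(-8, 25) ≈ -0.32000)
Add(Mul(-103, o), Add(-2, Mul(-5, 5))) = Add(Mul(-103, Rational(-8, 25)), Add(-2, Mul(-5, 5))) = Add(Rational(824, 25), Add(-2, -25)) = Add(Rational(824, 25), -27) = Rational(149, 25)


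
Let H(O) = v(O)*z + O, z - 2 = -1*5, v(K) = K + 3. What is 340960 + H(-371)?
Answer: 341693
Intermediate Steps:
v(K) = 3 + K
z = -3 (z = 2 - 1*5 = 2 - 5 = -3)
H(O) = -9 - 2*O (H(O) = (3 + O)*(-3) + O = (-9 - 3*O) + O = -9 - 2*O)
340960 + H(-371) = 340960 + (-9 - 2*(-371)) = 340960 + (-9 + 742) = 340960 + 733 = 341693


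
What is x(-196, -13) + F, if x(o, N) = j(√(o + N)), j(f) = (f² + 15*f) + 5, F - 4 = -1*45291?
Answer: -45491 + 15*I*√209 ≈ -45491.0 + 216.85*I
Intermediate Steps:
F = -45287 (F = 4 - 1*45291 = 4 - 45291 = -45287)
j(f) = 5 + f² + 15*f
x(o, N) = 5 + N + o + 15*√(N + o) (x(o, N) = 5 + (√(o + N))² + 15*√(o + N) = 5 + (√(N + o))² + 15*√(N + o) = 5 + (N + o) + 15*√(N + o) = 5 + N + o + 15*√(N + o))
x(-196, -13) + F = (5 - 13 - 196 + 15*√(-13 - 196)) - 45287 = (5 - 13 - 196 + 15*√(-209)) - 45287 = (5 - 13 - 196 + 15*(I*√209)) - 45287 = (5 - 13 - 196 + 15*I*√209) - 45287 = (-204 + 15*I*√209) - 45287 = -45491 + 15*I*√209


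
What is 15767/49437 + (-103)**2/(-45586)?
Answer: 194277329/2253635082 ≈ 0.086206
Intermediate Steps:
15767/49437 + (-103)**2/(-45586) = 15767*(1/49437) + 10609*(-1/45586) = 15767/49437 - 10609/45586 = 194277329/2253635082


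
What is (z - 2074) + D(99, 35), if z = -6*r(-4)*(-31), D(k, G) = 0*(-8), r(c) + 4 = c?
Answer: -3562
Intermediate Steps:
r(c) = -4 + c
D(k, G) = 0
z = -1488 (z = -6*(-4 - 4)*(-31) = -6*(-8)*(-31) = 48*(-31) = -1488)
(z - 2074) + D(99, 35) = (-1488 - 2074) + 0 = -3562 + 0 = -3562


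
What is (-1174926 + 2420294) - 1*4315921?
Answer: -3070553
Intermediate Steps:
(-1174926 + 2420294) - 1*4315921 = 1245368 - 4315921 = -3070553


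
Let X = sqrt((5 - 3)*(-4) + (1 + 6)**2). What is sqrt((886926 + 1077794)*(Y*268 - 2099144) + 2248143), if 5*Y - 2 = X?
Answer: sqrt(-4124017333553 + 105308992*sqrt(41)) ≈ 2.0306e+6*I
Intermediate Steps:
X = sqrt(41) (X = sqrt(2*(-4) + 7**2) = sqrt(-8 + 49) = sqrt(41) ≈ 6.4031)
Y = 2/5 + sqrt(41)/5 ≈ 1.6806
sqrt((886926 + 1077794)*(Y*268 - 2099144) + 2248143) = sqrt((886926 + 1077794)*((2/5 + sqrt(41)/5)*268 - 2099144) + 2248143) = sqrt(1964720*((536/5 + 268*sqrt(41)/5) - 2099144) + 2248143) = sqrt(1964720*(-10495184/5 + 268*sqrt(41)/5) + 2248143) = sqrt((-4124019581696 + 105308992*sqrt(41)) + 2248143) = sqrt(-4124017333553 + 105308992*sqrt(41))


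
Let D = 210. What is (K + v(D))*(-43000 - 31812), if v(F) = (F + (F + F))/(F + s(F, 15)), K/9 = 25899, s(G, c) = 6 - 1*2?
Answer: -1865889982224/107 ≈ -1.7438e+10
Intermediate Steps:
s(G, c) = 4 (s(G, c) = 6 - 2 = 4)
K = 233091 (K = 9*25899 = 233091)
v(F) = 3*F/(4 + F) (v(F) = (F + (F + F))/(F + 4) = (F + 2*F)/(4 + F) = (3*F)/(4 + F) = 3*F/(4 + F))
(K + v(D))*(-43000 - 31812) = (233091 + 3*210/(4 + 210))*(-43000 - 31812) = (233091 + 3*210/214)*(-74812) = (233091 + 3*210*(1/214))*(-74812) = (233091 + 315/107)*(-74812) = (24941052/107)*(-74812) = -1865889982224/107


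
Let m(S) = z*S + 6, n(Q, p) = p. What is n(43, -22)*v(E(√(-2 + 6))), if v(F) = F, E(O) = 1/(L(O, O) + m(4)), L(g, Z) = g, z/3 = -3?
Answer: 11/14 ≈ 0.78571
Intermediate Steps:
z = -9 (z = 3*(-3) = -9)
m(S) = 6 - 9*S (m(S) = -9*S + 6 = 6 - 9*S)
E(O) = 1/(-30 + O) (E(O) = 1/(O + (6 - 9*4)) = 1/(O + (6 - 36)) = 1/(O - 30) = 1/(-30 + O))
n(43, -22)*v(E(√(-2 + 6))) = -22/(-30 + √(-2 + 6)) = -22/(-30 + √4) = -22/(-30 + 2) = -22/(-28) = -22*(-1/28) = 11/14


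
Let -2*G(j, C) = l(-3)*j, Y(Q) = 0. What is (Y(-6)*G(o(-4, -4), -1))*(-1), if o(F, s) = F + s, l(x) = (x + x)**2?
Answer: 0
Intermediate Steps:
l(x) = 4*x**2 (l(x) = (2*x)**2 = 4*x**2)
G(j, C) = -18*j (G(j, C) = -4*(-3)**2*j/2 = -4*9*j/2 = -18*j)
(Y(-6)*G(o(-4, -4), -1))*(-1) = (0*(-18*(-4 - 4)))*(-1) = (0*(-18*(-8)))*(-1) = (0*144)*(-1) = 0*(-1) = 0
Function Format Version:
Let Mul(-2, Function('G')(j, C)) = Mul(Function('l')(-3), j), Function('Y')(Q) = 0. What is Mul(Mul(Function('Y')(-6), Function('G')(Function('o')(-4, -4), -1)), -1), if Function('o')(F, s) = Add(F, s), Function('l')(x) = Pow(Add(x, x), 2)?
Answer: 0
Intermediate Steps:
Function('l')(x) = Mul(4, Pow(x, 2)) (Function('l')(x) = Pow(Mul(2, x), 2) = Mul(4, Pow(x, 2)))
Function('G')(j, C) = Mul(-18, j) (Function('G')(j, C) = Mul(Rational(-1, 2), Mul(Mul(4, Pow(-3, 2)), j)) = Mul(Rational(-1, 2), Mul(Mul(4, 9), j)) = Mul(Rational(-1, 2), Mul(36, j)) = Mul(-18, j))
Mul(Mul(Function('Y')(-6), Function('G')(Function('o')(-4, -4), -1)), -1) = Mul(Mul(0, Mul(-18, Add(-4, -4))), -1) = Mul(Mul(0, Mul(-18, -8)), -1) = Mul(Mul(0, 144), -1) = Mul(0, -1) = 0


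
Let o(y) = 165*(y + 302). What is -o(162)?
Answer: -76560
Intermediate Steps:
o(y) = 49830 + 165*y (o(y) = 165*(302 + y) = 49830 + 165*y)
-o(162) = -(49830 + 165*162) = -(49830 + 26730) = -1*76560 = -76560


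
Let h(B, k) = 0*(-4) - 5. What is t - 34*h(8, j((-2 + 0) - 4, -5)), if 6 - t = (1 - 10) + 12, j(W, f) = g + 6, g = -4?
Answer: 173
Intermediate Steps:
j(W, f) = 2 (j(W, f) = -4 + 6 = 2)
h(B, k) = -5 (h(B, k) = 0 - 5 = -5)
t = 3 (t = 6 - ((1 - 10) + 12) = 6 - (-9 + 12) = 6 - 1*3 = 6 - 3 = 3)
t - 34*h(8, j((-2 + 0) - 4, -5)) = 3 - 34*(-5) = 3 + 170 = 173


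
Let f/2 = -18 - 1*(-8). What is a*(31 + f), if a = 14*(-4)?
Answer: -616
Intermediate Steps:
a = -56
f = -20 (f = 2*(-18 - 1*(-8)) = 2*(-18 + 8) = 2*(-10) = -20)
a*(31 + f) = -56*(31 - 20) = -56*11 = -616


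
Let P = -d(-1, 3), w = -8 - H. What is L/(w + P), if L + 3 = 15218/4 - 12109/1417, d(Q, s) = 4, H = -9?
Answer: -10749233/8502 ≈ -1264.3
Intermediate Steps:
w = 1 (w = -8 - 1*(-9) = -8 + 9 = 1)
L = 10749233/2834 (L = -3 + (15218/4 - 12109/1417) = -3 + (15218*(1/4) - 12109*1/1417) = -3 + (7609/2 - 12109/1417) = -3 + 10757735/2834 = 10749233/2834 ≈ 3793.0)
P = -4 (P = -1*4 = -4)
L/(w + P) = (10749233/2834)/(1 - 4) = (10749233/2834)/(-3) = -1/3*10749233/2834 = -10749233/8502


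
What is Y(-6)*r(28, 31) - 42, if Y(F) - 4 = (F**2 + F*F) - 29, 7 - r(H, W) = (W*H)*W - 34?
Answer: -1262791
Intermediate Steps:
r(H, W) = 41 - H*W**2 (r(H, W) = 7 - ((W*H)*W - 34) = 7 - ((H*W)*W - 34) = 7 - (H*W**2 - 34) = 7 - (-34 + H*W**2) = 7 + (34 - H*W**2) = 41 - H*W**2)
Y(F) = -25 + 2*F**2 (Y(F) = 4 + ((F**2 + F*F) - 29) = 4 + ((F**2 + F**2) - 29) = 4 + (2*F**2 - 29) = 4 + (-29 + 2*F**2) = -25 + 2*F**2)
Y(-6)*r(28, 31) - 42 = (-25 + 2*(-6)**2)*(41 - 1*28*31**2) - 42 = (-25 + 2*36)*(41 - 1*28*961) - 42 = (-25 + 72)*(41 - 26908) - 42 = 47*(-26867) - 42 = -1262749 - 42 = -1262791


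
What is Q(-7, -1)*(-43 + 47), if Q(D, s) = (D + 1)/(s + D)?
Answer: 3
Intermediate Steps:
Q(D, s) = (1 + D)/(D + s)
Q(-7, -1)*(-43 + 47) = ((1 - 7)/(-7 - 1))*(-43 + 47) = (-6/(-8))*4 = -⅛*(-6)*4 = (¾)*4 = 3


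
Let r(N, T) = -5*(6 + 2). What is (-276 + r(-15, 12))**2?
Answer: 99856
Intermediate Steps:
r(N, T) = -40 (r(N, T) = -5*8 = -40)
(-276 + r(-15, 12))**2 = (-276 - 40)**2 = (-316)**2 = 99856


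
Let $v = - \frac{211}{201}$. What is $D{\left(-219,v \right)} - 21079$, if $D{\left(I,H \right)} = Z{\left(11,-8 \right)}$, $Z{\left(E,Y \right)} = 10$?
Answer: $-21069$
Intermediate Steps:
$v = - \frac{211}{201}$ ($v = \left(-211\right) \frac{1}{201} = - \frac{211}{201} \approx -1.0498$)
$D{\left(I,H \right)} = 10$
$D{\left(-219,v \right)} - 21079 = 10 - 21079 = -21069$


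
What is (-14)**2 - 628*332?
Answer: -208300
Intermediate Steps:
(-14)**2 - 628*332 = 196 - 208496 = -208300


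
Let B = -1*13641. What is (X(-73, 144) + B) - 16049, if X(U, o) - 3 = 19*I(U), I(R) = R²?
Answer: 71564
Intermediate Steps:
X(U, o) = 3 + 19*U²
B = -13641
(X(-73, 144) + B) - 16049 = ((3 + 19*(-73)²) - 13641) - 16049 = ((3 + 19*5329) - 13641) - 16049 = ((3 + 101251) - 13641) - 16049 = (101254 - 13641) - 16049 = 87613 - 16049 = 71564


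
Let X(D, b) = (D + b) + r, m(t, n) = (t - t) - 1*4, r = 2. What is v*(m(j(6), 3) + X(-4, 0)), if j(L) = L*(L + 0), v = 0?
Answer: 0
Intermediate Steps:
j(L) = L² (j(L) = L*L = L²)
m(t, n) = -4 (m(t, n) = 0 - 4 = -4)
X(D, b) = 2 + D + b (X(D, b) = (D + b) + 2 = 2 + D + b)
v*(m(j(6), 3) + X(-4, 0)) = 0*(-4 + (2 - 4 + 0)) = 0*(-4 - 2) = 0*(-6) = 0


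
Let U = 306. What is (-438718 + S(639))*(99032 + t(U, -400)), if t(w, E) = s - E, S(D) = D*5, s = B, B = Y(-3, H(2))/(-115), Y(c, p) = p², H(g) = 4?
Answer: -4980059169272/115 ≈ -4.3305e+10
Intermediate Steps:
B = -16/115 (B = 4²/(-115) = 16*(-1/115) = -16/115 ≈ -0.13913)
s = -16/115 ≈ -0.13913
S(D) = 5*D
t(w, E) = -16/115 - E
(-438718 + S(639))*(99032 + t(U, -400)) = (-438718 + 5*639)*(99032 + (-16/115 - 1*(-400))) = (-438718 + 3195)*(99032 + (-16/115 + 400)) = -435523*(99032 + 45984/115) = -435523*11434664/115 = -4980059169272/115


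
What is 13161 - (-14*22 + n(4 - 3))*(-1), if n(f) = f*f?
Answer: 12854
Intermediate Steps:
n(f) = f**2
13161 - (-14*22 + n(4 - 3))*(-1) = 13161 - (-14*22 + (4 - 3)**2)*(-1) = 13161 - (-308 + 1**2)*(-1) = 13161 - (-308 + 1)*(-1) = 13161 - (-307)*(-1) = 13161 - 1*307 = 13161 - 307 = 12854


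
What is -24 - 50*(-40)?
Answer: 1976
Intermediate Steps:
-24 - 50*(-40) = -24 + 2000 = 1976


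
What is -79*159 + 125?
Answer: -12436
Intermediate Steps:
-79*159 + 125 = -12561 + 125 = -12436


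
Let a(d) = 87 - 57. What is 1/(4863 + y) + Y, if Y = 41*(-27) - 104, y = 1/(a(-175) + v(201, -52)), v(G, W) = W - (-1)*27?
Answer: -29446671/24316 ≈ -1211.0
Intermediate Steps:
v(G, W) = 27 + W (v(G, W) = W - 1*(-27) = W + 27 = 27 + W)
a(d) = 30
y = ⅕ (y = 1/(30 + (27 - 52)) = 1/(30 - 25) = 1/5 = ⅕ ≈ 0.20000)
Y = -1211 (Y = -1107 - 104 = -1211)
1/(4863 + y) + Y = 1/(4863 + ⅕) - 1211 = 1/(24316/5) - 1211 = 5/24316 - 1211 = -29446671/24316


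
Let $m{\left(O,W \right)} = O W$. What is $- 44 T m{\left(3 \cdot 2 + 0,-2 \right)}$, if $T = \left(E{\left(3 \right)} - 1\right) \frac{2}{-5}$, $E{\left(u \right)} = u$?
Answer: $- \frac{2112}{5} \approx -422.4$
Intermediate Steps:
$T = - \frac{4}{5}$ ($T = \left(3 - 1\right) \frac{2}{-5} = 2 \cdot 2 \left(- \frac{1}{5}\right) = 2 \left(- \frac{2}{5}\right) = - \frac{4}{5} \approx -0.8$)
$- 44 T m{\left(3 \cdot 2 + 0,-2 \right)} = \left(-44\right) \left(- \frac{4}{5}\right) \left(3 \cdot 2 + 0\right) \left(-2\right) = \frac{176 \left(6 + 0\right) \left(-2\right)}{5} = \frac{176 \cdot 6 \left(-2\right)}{5} = \frac{176}{5} \left(-12\right) = - \frac{2112}{5}$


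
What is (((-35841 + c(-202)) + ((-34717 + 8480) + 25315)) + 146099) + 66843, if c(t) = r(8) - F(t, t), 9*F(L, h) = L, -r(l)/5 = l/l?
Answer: 1585768/9 ≈ 1.7620e+5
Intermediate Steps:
r(l) = -5 (r(l) = -5*l/l = -5*1 = -5)
F(L, h) = L/9
c(t) = -5 - t/9
(((-35841 + c(-202)) + ((-34717 + 8480) + 25315)) + 146099) + 66843 = (((-35841 + (-5 - ⅑*(-202))) + ((-34717 + 8480) + 25315)) + 146099) + 66843 = (((-35841 + (-5 + 202/9)) + (-26237 + 25315)) + 146099) + 66843 = (((-35841 + 157/9) - 922) + 146099) + 66843 = ((-322412/9 - 922) + 146099) + 66843 = (-330710/9 + 146099) + 66843 = 984181/9 + 66843 = 1585768/9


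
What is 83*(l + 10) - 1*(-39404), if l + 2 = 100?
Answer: 48368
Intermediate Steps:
l = 98 (l = -2 + 100 = 98)
83*(l + 10) - 1*(-39404) = 83*(98 + 10) - 1*(-39404) = 83*108 + 39404 = 8964 + 39404 = 48368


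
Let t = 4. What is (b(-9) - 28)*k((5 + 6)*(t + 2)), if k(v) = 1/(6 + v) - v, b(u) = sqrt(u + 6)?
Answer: 33257/18 - 4751*I*sqrt(3)/72 ≈ 1847.6 - 114.29*I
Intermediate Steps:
b(u) = sqrt(6 + u)
(b(-9) - 28)*k((5 + 6)*(t + 2)) = (sqrt(6 - 9) - 28)*((1 - ((5 + 6)*(4 + 2))**2 - 6*(5 + 6)*(4 + 2))/(6 + (5 + 6)*(4 + 2))) = (sqrt(-3) - 28)*((1 - (11*6)**2 - 66*6)/(6 + 11*6)) = (I*sqrt(3) - 28)*((1 - 1*66**2 - 6*66)/(6 + 66)) = (-28 + I*sqrt(3))*((1 - 1*4356 - 396)/72) = (-28 + I*sqrt(3))*((1 - 4356 - 396)/72) = (-28 + I*sqrt(3))*((1/72)*(-4751)) = (-28 + I*sqrt(3))*(-4751/72) = 33257/18 - 4751*I*sqrt(3)/72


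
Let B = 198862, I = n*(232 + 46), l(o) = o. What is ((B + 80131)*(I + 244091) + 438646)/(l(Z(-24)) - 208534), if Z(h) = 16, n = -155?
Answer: -18692770213/69506 ≈ -2.6894e+5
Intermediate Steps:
I = -43090 (I = -155*(232 + 46) = -155*278 = -43090)
((B + 80131)*(I + 244091) + 438646)/(l(Z(-24)) - 208534) = ((198862 + 80131)*(-43090 + 244091) + 438646)/(16 - 208534) = (278993*201001 + 438646)/(-208518) = (56077871993 + 438646)*(-1/208518) = 56078310639*(-1/208518) = -18692770213/69506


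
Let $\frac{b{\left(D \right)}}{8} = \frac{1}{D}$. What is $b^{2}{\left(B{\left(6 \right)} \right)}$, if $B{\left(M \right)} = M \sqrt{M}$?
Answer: $\frac{8}{27} \approx 0.2963$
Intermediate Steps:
$B{\left(M \right)} = M^{\frac{3}{2}}$
$b{\left(D \right)} = \frac{8}{D}$
$b^{2}{\left(B{\left(6 \right)} \right)} = \left(\frac{8}{6^{\frac{3}{2}}}\right)^{2} = \left(\frac{8}{6 \sqrt{6}}\right)^{2} = \left(8 \frac{\sqrt{6}}{36}\right)^{2} = \left(\frac{2 \sqrt{6}}{9}\right)^{2} = \frac{8}{27}$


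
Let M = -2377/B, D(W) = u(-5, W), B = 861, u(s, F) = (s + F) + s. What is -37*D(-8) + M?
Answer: 571049/861 ≈ 663.24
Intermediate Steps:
u(s, F) = F + 2*s (u(s, F) = (F + s) + s = F + 2*s)
D(W) = -10 + W (D(W) = W + 2*(-5) = W - 10 = -10 + W)
M = -2377/861 ≈ -2.7607
-37*D(-8) + M = -37*(-10 - 8) - 2377/861 = -37*(-18) - 2377/861 = 666 - 2377/861 = 571049/861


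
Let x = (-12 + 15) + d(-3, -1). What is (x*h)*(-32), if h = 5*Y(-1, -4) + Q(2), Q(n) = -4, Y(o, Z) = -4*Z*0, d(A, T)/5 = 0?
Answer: 384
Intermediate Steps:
d(A, T) = 0 (d(A, T) = 5*0 = 0)
Y(o, Z) = 0
x = 3 (x = (-12 + 15) + 0 = 3 + 0 = 3)
h = -4 (h = 5*0 - 4 = 0 - 4 = -4)
(x*h)*(-32) = (3*(-4))*(-32) = -12*(-32) = 384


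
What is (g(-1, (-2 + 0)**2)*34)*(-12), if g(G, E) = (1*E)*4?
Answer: -6528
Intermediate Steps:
g(G, E) = 4*E (g(G, E) = E*4 = 4*E)
(g(-1, (-2 + 0)**2)*34)*(-12) = ((4*(-2 + 0)**2)*34)*(-12) = ((4*(-2)**2)*34)*(-12) = ((4*4)*34)*(-12) = (16*34)*(-12) = 544*(-12) = -6528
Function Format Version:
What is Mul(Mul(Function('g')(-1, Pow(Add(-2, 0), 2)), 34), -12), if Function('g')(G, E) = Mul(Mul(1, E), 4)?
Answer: -6528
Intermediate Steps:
Function('g')(G, E) = Mul(4, E) (Function('g')(G, E) = Mul(E, 4) = Mul(4, E))
Mul(Mul(Function('g')(-1, Pow(Add(-2, 0), 2)), 34), -12) = Mul(Mul(Mul(4, Pow(Add(-2, 0), 2)), 34), -12) = Mul(Mul(Mul(4, Pow(-2, 2)), 34), -12) = Mul(Mul(Mul(4, 4), 34), -12) = Mul(Mul(16, 34), -12) = Mul(544, -12) = -6528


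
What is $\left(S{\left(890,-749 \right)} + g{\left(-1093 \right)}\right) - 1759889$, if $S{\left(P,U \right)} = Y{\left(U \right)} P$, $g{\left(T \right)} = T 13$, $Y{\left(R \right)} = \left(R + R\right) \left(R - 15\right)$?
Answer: $1016805982$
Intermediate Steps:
$Y{\left(R \right)} = 2 R \left(-15 + R\right)$
$g{\left(T \right)} = 13 T$
$S{\left(P,U \right)} = 2 P U \left(-15 + U\right)$ ($S{\left(P,U \right)} = 2 U \left(-15 + U\right) P = 2 P U \left(-15 + U\right)$)
$\left(S{\left(890,-749 \right)} + g{\left(-1093 \right)}\right) - 1759889 = \left(2 \cdot 890 \left(-749\right) \left(-15 - 749\right) + 13 \left(-1093\right)\right) - 1759889 = \left(2 \cdot 890 \left(-749\right) \left(-764\right) - 14209\right) - 1759889 = \left(1018580080 - 14209\right) - 1759889 = 1018565871 - 1759889 = 1016805982$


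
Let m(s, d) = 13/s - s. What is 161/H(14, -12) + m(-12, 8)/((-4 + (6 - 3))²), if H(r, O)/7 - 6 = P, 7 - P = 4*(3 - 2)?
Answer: 485/36 ≈ 13.472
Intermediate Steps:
P = 3 (P = 7 - 4*(3 - 2) = 7 - 4 = 3)
H(r, O) = 63 (H(r, O) = 42 + 7*3 = 42 + 21 = 63)
m(s, d) = -s + 13/s
161/H(14, -12) + m(-12, 8)/((-4 + (6 - 3))²) = 161/63 + (-1*(-12) + 13/(-12))/((-4 + (6 - 3))²) = 161*(1/63) + (12 + 13*(-1/12))/((-4 + 3)²) = 23/9 + (12 - 13/12)/((-1)²) = 23/9 + (131/12)/1 = 23/9 + (131/12)*1 = 23/9 + 131/12 = 485/36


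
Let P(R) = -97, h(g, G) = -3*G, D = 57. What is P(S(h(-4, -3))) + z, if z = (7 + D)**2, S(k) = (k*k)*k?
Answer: 3999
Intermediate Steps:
S(k) = k**3 (S(k) = k**2*k = k**3)
z = 4096 (z = (7 + 57)**2 = 64**2 = 4096)
P(S(h(-4, -3))) + z = -97 + 4096 = 3999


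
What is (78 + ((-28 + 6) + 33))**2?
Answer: 7921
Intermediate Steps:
(78 + ((-28 + 6) + 33))**2 = (78 + (-22 + 33))**2 = (78 + 11)**2 = 89**2 = 7921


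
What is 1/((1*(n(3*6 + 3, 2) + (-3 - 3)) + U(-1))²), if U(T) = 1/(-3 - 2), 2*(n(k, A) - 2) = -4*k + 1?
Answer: 100/208849 ≈ 0.00047881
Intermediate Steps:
n(k, A) = 5/2 - 2*k (n(k, A) = 2 + (-4*k + 1)/2 = 2 + (1 - 4*k)/2 = 2 + (½ - 2*k) = 5/2 - 2*k)
U(T) = -⅕ (U(T) = 1/(-5) = -⅕)
1/((1*(n(3*6 + 3, 2) + (-3 - 3)) + U(-1))²) = 1/((1*((5/2 - 2*(3*6 + 3)) + (-3 - 3)) - ⅕)²) = 1/((1*((5/2 - 2*(18 + 3)) - 6) - ⅕)²) = 1/((1*((5/2 - 2*21) - 6) - ⅕)²) = 1/((1*((5/2 - 42) - 6) - ⅕)²) = 1/((1*(-79/2 - 6) - ⅕)²) = 1/((1*(-91/2) - ⅕)²) = 1/((-91/2 - ⅕)²) = 1/((-457/10)²) = 1/(208849/100) = 100/208849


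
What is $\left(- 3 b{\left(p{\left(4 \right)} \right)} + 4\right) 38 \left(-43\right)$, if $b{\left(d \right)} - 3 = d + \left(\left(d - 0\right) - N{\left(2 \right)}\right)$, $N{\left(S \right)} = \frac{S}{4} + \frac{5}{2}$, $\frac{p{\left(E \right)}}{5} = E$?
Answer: $189544$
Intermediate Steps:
$p{\left(E \right)} = 5 E$
$N{\left(S \right)} = \frac{5}{2} + \frac{S}{4}$ ($N{\left(S \right)} = S \frac{1}{4} + 5 \cdot \frac{1}{2} = \frac{S}{4} + \frac{5}{2} = \frac{5}{2} + \frac{S}{4}$)
$b{\left(d \right)} = 2 d$ ($b{\left(d \right)} = 3 + \left(d - \left(\frac{5}{2} + \frac{1}{2} - d\right)\right) = 3 + \left(d + \left(\left(d + 0\right) - \left(\frac{5}{2} + \frac{1}{2}\right)\right)\right) = 3 + \left(d + \left(d - 3\right)\right) = 3 + \left(d + \left(-3 + d\right)\right) = 3 + \left(-3 + 2 d\right) = 2 d$)
$\left(- 3 b{\left(p{\left(4 \right)} \right)} + 4\right) 38 \left(-43\right) = \left(- 3 \cdot 2 \cdot 5 \cdot 4 + 4\right) 38 \left(-43\right) = \left(- 3 \cdot 2 \cdot 20 + 4\right) 38 \left(-43\right) = \left(\left(-3\right) 40 + 4\right) 38 \left(-43\right) = \left(-120 + 4\right) 38 \left(-43\right) = \left(-116\right) 38 \left(-43\right) = \left(-4408\right) \left(-43\right) = 189544$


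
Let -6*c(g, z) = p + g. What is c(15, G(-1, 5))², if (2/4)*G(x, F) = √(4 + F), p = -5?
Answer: 25/9 ≈ 2.7778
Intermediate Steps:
G(x, F) = 2*√(4 + F)
c(g, z) = ⅚ - g/6 (c(g, z) = -(-5 + g)/6 = ⅚ - g/6)
c(15, G(-1, 5))² = (⅚ - ⅙*15)² = (⅚ - 5/2)² = (-5/3)² = 25/9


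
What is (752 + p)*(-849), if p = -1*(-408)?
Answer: -984840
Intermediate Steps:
p = 408
(752 + p)*(-849) = (752 + 408)*(-849) = 1160*(-849) = -984840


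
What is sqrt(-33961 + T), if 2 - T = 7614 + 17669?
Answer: I*sqrt(59242) ≈ 243.4*I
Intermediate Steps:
T = -25281 (T = 2 - (7614 + 17669) = 2 - 1*25283 = 2 - 25283 = -25281)
sqrt(-33961 + T) = sqrt(-33961 - 25281) = sqrt(-59242) = I*sqrt(59242)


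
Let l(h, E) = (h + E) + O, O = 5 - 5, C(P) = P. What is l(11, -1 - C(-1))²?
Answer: 121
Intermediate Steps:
O = 0
l(h, E) = E + h (l(h, E) = (h + E) + 0 = (E + h) + 0 = E + h)
l(11, -1 - C(-1))² = ((-1 - 1*(-1)) + 11)² = ((-1 + 1) + 11)² = (0 + 11)² = 11² = 121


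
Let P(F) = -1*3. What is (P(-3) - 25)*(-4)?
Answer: 112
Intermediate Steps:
P(F) = -3
(P(-3) - 25)*(-4) = (-3 - 25)*(-4) = -28*(-4) = 112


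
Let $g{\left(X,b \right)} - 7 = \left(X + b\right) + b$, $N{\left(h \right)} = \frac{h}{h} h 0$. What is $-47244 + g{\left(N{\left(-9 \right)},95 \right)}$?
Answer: $-47047$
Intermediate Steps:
$N{\left(h \right)} = 0$ ($N{\left(h \right)} = 1 h 0 = h 0 = 0$)
$g{\left(X,b \right)} = 7 + X + 2 b$ ($g{\left(X,b \right)} = 7 + \left(\left(X + b\right) + b\right) = 7 + \left(X + 2 b\right) = 7 + X + 2 b$)
$-47244 + g{\left(N{\left(-9 \right)},95 \right)} = -47244 + \left(7 + 0 + 2 \cdot 95\right) = -47244 + \left(7 + 0 + 190\right) = -47244 + 197 = -47047$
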